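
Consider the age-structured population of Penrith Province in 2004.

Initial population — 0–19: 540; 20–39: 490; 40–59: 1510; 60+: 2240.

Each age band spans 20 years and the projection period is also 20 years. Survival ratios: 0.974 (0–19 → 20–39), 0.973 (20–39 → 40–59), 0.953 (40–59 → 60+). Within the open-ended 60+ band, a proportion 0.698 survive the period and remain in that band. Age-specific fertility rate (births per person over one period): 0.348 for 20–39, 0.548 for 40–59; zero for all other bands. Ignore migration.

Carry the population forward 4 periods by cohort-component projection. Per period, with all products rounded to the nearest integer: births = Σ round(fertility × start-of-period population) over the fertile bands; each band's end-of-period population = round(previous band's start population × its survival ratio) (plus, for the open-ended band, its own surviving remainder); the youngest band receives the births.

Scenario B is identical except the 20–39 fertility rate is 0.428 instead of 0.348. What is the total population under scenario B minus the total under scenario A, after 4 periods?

239

[period 1]
Births: 490 × 0.348 = 171 ; 1510 × 0.548 = 827 — total 998
20–39: 540 × 0.974 = 526
40–59: 490 × 0.973 = 477
60+: 1510 × 0.953 + 2240 × 0.698 = 1439 + 1564 = 3003
Giving 998 / 526 / 477 / 3003.
[period 2]
Births: 526 × 0.348 = 183 ; 477 × 0.548 = 261 — total 444
20–39: 998 × 0.974 = 972
40–59: 526 × 0.973 = 512
60+: 477 × 0.953 + 3003 × 0.698 = 455 + 2096 = 2551
Giving 444 / 972 / 512 / 2551.
[period 3]
Births: 972 × 0.348 = 338 ; 512 × 0.548 = 281 — total 619
20–39: 444 × 0.974 = 432
40–59: 972 × 0.973 = 946
60+: 512 × 0.953 + 2551 × 0.698 = 488 + 1781 = 2269
Giving 619 / 432 / 946 / 2269.
[period 4]
Births: 432 × 0.348 = 150 ; 946 × 0.548 = 518 — total 668
20–39: 619 × 0.974 = 603
40–59: 432 × 0.973 = 420
60+: 946 × 0.953 + 2269 × 0.698 = 902 + 1584 = 2486
Giving 668 / 603 / 420 / 2486.
Scenario A total after 4 periods: 4177
Scenario B projection —
[period 1]
Births: 490 × 0.428 = 210 ; 1510 × 0.548 = 827 — total 1037
20–39: 540 × 0.974 = 526
40–59: 490 × 0.973 = 477
60+: 1510 × 0.953 + 2240 × 0.698 = 1439 + 1564 = 3003
Giving 1037 / 526 / 477 / 3003.
[period 2]
Births: 526 × 0.428 = 225 ; 477 × 0.548 = 261 — total 486
20–39: 1037 × 0.974 = 1010
40–59: 526 × 0.973 = 512
60+: 477 × 0.953 + 3003 × 0.698 = 455 + 2096 = 2551
Giving 486 / 1010 / 512 / 2551.
[period 3]
Births: 1010 × 0.428 = 432 ; 512 × 0.548 = 281 — total 713
20–39: 486 × 0.974 = 473
40–59: 1010 × 0.973 = 983
60+: 512 × 0.953 + 2551 × 0.698 = 488 + 1781 = 2269
Giving 713 / 473 / 983 / 2269.
[period 4]
Births: 473 × 0.428 = 202 ; 983 × 0.548 = 539 — total 741
20–39: 713 × 0.974 = 694
40–59: 473 × 0.973 = 460
60+: 983 × 0.953 + 2269 × 0.698 = 937 + 1584 = 2521
Giving 741 / 694 / 460 / 2521.
Scenario B total after 4 periods: 4416
Difference B − A = 4416 − 4177 = 239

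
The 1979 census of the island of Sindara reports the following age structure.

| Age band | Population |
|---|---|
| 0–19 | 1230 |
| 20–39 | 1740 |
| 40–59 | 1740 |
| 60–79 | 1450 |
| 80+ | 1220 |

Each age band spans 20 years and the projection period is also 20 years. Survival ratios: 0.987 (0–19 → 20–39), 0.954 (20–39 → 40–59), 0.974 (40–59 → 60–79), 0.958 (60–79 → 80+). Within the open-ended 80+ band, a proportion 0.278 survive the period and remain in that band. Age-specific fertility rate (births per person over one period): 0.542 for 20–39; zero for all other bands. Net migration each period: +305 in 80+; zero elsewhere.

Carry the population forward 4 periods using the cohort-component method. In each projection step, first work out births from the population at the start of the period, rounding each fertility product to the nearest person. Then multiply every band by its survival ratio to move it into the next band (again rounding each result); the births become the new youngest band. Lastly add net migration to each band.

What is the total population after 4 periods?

— Period 1 —
Births: 1740 × 0.542 = 943
20–39: 1230 × 0.987 = 1214
40–59: 1740 × 0.954 = 1660
60–79: 1740 × 0.974 = 1695
80+: 1450 × 0.958 + 1220 × 0.278 = 1389 + 339 = 1728
Net migration: 80+ + 305 → 2033
Population now: 0–19=943, 20–39=1214, 40–59=1660, 60–79=1695, 80+=2033
— Period 2 —
Births: 1214 × 0.542 = 658
20–39: 943 × 0.987 = 931
40–59: 1214 × 0.954 = 1158
60–79: 1660 × 0.974 = 1617
80+: 1695 × 0.958 + 2033 × 0.278 = 1624 + 565 = 2189
Net migration: 80+ + 305 → 2494
Population now: 0–19=658, 20–39=931, 40–59=1158, 60–79=1617, 80+=2494
— Period 3 —
Births: 931 × 0.542 = 505
20–39: 658 × 0.987 = 649
40–59: 931 × 0.954 = 888
60–79: 1158 × 0.974 = 1128
80+: 1617 × 0.958 + 2494 × 0.278 = 1549 + 693 = 2242
Net migration: 80+ + 305 → 2547
Population now: 0–19=505, 20–39=649, 40–59=888, 60–79=1128, 80+=2547
— Period 4 —
Births: 649 × 0.542 = 352
20–39: 505 × 0.987 = 498
40–59: 649 × 0.954 = 619
60–79: 888 × 0.974 = 865
80+: 1128 × 0.958 + 2547 × 0.278 = 1081 + 708 = 1789
Net migration: 80+ + 305 → 2094
Population now: 0–19=352, 20–39=498, 40–59=619, 60–79=865, 80+=2094
Total after period 4: 352 + 498 + 619 + 865 + 2094 = 4428

4428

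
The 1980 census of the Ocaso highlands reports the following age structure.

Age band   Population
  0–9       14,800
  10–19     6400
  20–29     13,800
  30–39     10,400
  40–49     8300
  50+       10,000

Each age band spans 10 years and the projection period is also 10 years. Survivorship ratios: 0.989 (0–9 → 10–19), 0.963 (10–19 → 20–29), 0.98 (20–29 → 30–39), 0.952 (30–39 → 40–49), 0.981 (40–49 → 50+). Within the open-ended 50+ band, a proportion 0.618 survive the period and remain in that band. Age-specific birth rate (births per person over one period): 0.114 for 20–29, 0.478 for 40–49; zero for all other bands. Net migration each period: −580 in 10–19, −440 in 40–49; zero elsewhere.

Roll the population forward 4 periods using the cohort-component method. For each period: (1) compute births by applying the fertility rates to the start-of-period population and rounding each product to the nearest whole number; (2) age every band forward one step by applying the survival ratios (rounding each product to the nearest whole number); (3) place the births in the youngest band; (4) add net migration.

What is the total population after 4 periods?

50805

After projecting period 1:
Births: 13800 × 0.114 = 1573, 8300 × 0.478 = 3967 → 5540
10–19: 14800 × 0.989 = 14637
20–29: 6400 × 0.963 = 6163
30–39: 13800 × 0.98 = 13524
40–49: 10400 × 0.952 = 9901
50+: 8300 × 0.981 + 10000 × 0.618 = 8142 + 6180 = 14322
Net migration: 10–19 − 580 → 14057; 40–49 − 440 → 9461
End of period: [5540, 14057, 6163, 13524, 9461, 14322]
After projecting period 2:
Births: 6163 × 0.114 = 703, 9461 × 0.478 = 4522 → 5225
10–19: 5540 × 0.989 = 5479
20–29: 14057 × 0.963 = 13537
30–39: 6163 × 0.98 = 6040
40–49: 13524 × 0.952 = 12875
50+: 9461 × 0.981 + 14322 × 0.618 = 9281 + 8851 = 18132
Net migration: 10–19 − 580 → 4899; 40–49 − 440 → 12435
End of period: [5225, 4899, 13537, 6040, 12435, 18132]
After projecting period 3:
Births: 13537 × 0.114 = 1543, 12435 × 0.478 = 5944 → 7487
10–19: 5225 × 0.989 = 5168
20–29: 4899 × 0.963 = 4718
30–39: 13537 × 0.98 = 13266
40–49: 6040 × 0.952 = 5750
50+: 12435 × 0.981 + 18132 × 0.618 = 12199 + 11206 = 23405
Net migration: 10–19 − 580 → 4588; 40–49 − 440 → 5310
End of period: [7487, 4588, 4718, 13266, 5310, 23405]
After projecting period 4:
Births: 4718 × 0.114 = 538, 5310 × 0.478 = 2538 → 3076
10–19: 7487 × 0.989 = 7405
20–29: 4588 × 0.963 = 4418
30–39: 4718 × 0.98 = 4624
40–49: 13266 × 0.952 = 12629
50+: 5310 × 0.981 + 23405 × 0.618 = 5209 + 14464 = 19673
Net migration: 10–19 − 580 → 6825; 40–49 − 440 → 12189
End of period: [3076, 6825, 4418, 4624, 12189, 19673]
Total after period 4: 3076 + 6825 + 4418 + 4624 + 12189 + 19673 = 50805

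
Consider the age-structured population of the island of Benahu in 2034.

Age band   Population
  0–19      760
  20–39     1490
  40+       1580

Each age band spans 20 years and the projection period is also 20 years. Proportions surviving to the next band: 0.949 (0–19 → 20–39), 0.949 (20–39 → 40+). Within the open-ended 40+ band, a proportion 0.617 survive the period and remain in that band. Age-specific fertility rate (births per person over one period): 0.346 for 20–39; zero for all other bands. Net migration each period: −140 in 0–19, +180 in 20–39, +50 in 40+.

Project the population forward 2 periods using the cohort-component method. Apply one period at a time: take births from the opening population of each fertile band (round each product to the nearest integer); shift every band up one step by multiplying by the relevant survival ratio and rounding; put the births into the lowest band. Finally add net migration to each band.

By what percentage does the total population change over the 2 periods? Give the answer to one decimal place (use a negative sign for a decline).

-18.6

(Bands numbered youngest = 1 to oldest = 3.)
Period 1:
Births: 1490 × 0.346 = 516
Band 2: 760 × 0.949 = 721
Band 3: 1490 × 0.949 + 1580 × 0.617 = 1414 + 975 = 2389
Net migration: Band 1 − 140 → 376; Band 2 + 180 → 901; Band 3 + 50 → 2439
End of period: [376, 901, 2439]
Period 2:
Births: 901 × 0.346 = 312
Band 2: 376 × 0.949 = 357
Band 3: 901 × 0.949 + 2439 × 0.617 = 855 + 1505 = 2360
Net migration: Band 1 − 140 → 172; Band 2 + 180 → 537; Band 3 + 50 → 2410
End of period: [172, 537, 2410]
Total: 3830 → 3119; change = -711; percentage change = -18.6%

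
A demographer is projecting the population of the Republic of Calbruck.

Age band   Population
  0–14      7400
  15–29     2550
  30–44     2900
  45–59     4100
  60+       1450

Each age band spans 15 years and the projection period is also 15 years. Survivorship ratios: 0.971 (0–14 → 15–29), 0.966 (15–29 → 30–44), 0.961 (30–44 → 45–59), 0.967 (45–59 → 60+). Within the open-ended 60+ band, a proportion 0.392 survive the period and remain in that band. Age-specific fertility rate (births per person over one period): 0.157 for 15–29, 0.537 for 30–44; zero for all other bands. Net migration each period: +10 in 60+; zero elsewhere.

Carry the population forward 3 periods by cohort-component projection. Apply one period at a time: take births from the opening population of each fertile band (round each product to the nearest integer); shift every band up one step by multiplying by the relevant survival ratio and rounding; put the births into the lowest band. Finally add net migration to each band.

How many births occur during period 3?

4025

(Groups numbered youngest = 1 to oldest = 5.)
Period 1.
Births: 2550 × 0.157 = 400, 2900 × 0.537 = 1557 — total 1957
Group 2: 7400 × 0.971 = 7185
Group 3: 2550 × 0.966 = 2463
Group 4: 2900 × 0.961 = 2787
Group 5: 4100 × 0.967 + 1450 × 0.392 = 3965 + 568 = 4533
Net migration: Group 5 + 10 → 4543
Giving 1957 / 7185 / 2463 / 2787 / 4543.
Period 2.
Births: 7185 × 0.157 = 1128, 2463 × 0.537 = 1323 — total 2451
Group 2: 1957 × 0.971 = 1900
Group 3: 7185 × 0.966 = 6941
Group 4: 2463 × 0.961 = 2367
Group 5: 2787 × 0.967 + 4543 × 0.392 = 2695 + 1781 = 4476
Net migration: Group 5 + 10 → 4486
Giving 2451 / 1900 / 6941 / 2367 / 4486.
Period 3.
Births: 1900 × 0.157 = 298, 6941 × 0.537 = 3727 — total 4025
Group 2: 2451 × 0.971 = 2380
Group 3: 1900 × 0.966 = 1835
Group 4: 6941 × 0.961 = 6670
Group 5: 2367 × 0.967 + 4486 × 0.392 = 2289 + 1759 = 4048
Net migration: Group 5 + 10 → 4058
Giving 4025 / 2380 / 1835 / 6670 / 4058.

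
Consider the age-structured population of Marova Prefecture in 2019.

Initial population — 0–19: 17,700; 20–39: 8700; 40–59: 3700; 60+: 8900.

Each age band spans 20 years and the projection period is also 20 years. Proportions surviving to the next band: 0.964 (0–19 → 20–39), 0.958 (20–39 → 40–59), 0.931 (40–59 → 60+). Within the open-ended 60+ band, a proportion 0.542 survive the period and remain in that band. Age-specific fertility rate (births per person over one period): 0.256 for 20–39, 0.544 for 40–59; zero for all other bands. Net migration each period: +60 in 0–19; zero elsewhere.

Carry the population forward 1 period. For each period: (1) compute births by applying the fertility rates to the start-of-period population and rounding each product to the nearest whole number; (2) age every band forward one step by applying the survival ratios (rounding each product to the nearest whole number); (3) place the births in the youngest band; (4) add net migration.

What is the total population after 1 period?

37967

[period 1]
Births: 8700 × 0.256 = 2227 ; 3700 × 0.544 = 2013 — total 4240
20–39: 17700 × 0.964 = 17063
40–59: 8700 × 0.958 = 8335
60+: 3700 × 0.931 + 8900 × 0.542 = 3445 + 4824 = 8269
Net migration: 0–19 + 60 → 4300
End of period: [4300, 17063, 8335, 8269]
Total after period 1: 4300 + 17063 + 8335 + 8269 = 37967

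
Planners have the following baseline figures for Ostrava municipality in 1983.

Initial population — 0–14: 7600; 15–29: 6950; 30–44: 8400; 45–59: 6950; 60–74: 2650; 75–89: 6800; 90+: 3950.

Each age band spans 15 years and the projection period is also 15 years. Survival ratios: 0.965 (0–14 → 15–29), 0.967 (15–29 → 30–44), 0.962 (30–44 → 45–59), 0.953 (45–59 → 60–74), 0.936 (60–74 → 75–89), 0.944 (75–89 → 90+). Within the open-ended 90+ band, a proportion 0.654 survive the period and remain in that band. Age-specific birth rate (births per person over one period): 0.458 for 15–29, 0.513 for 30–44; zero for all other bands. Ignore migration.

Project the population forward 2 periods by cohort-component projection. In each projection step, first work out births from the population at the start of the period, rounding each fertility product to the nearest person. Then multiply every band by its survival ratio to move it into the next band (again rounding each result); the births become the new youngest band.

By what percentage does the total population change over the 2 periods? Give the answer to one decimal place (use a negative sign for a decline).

After projecting period 1:
Births: 6950 × 0.458 = 3183  |  8400 × 0.513 = 4309 ⇒ total 7492
15–29: 7600 × 0.965 = 7334
30–44: 6950 × 0.967 = 6721
45–59: 8400 × 0.962 = 8081
60–74: 6950 × 0.953 = 6623
75–89: 2650 × 0.936 = 2480
90+: 6800 × 0.944 + 3950 × 0.654 = 6419 + 2583 = 9002
Population now: 0–14=7492, 15–29=7334, 30–44=6721, 45–59=8081, 60–74=6623, 75–89=2480, 90+=9002
After projecting period 2:
Births: 7334 × 0.458 = 3359  |  6721 × 0.513 = 3448 ⇒ total 6807
15–29: 7492 × 0.965 = 7230
30–44: 7334 × 0.967 = 7092
45–59: 6721 × 0.962 = 6466
60–74: 8081 × 0.953 = 7701
75–89: 6623 × 0.936 = 6199
90+: 2480 × 0.944 + 9002 × 0.654 = 2341 + 5887 = 8228
Population now: 0–14=6807, 15–29=7230, 30–44=7092, 45–59=6466, 60–74=7701, 75–89=6199, 90+=8228
Total: 43300 → 49723; change = 6423; percentage change = 14.8%

14.8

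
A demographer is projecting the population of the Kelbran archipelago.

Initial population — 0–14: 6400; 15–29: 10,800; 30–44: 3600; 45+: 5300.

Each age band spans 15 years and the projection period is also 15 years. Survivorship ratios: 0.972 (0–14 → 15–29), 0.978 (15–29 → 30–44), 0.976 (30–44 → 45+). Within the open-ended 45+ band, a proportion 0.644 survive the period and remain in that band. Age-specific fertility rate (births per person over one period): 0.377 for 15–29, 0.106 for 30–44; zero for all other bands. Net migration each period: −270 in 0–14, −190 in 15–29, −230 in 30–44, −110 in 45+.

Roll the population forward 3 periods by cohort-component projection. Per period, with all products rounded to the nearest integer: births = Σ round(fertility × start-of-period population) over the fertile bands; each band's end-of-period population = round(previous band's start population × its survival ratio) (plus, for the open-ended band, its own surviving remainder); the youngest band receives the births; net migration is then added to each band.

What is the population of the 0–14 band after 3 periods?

Period 1.
Births: 10800 × 0.377 = 4072 ; 3600 × 0.106 = 382 → total 4454
15–29: 6400 × 0.972 = 6221
30–44: 10800 × 0.978 = 10562
45+: 3600 × 0.976 + 5300 × 0.644 = 3514 + 3413 = 6927
Net migration: 0–14 − 270 → 4184; 15–29 − 190 → 6031; 30–44 − 230 → 10332; 45+ − 110 → 6817
End of period: [4184, 6031, 10332, 6817]
Period 2.
Births: 6031 × 0.377 = 2274 ; 10332 × 0.106 = 1095 → total 3369
15–29: 4184 × 0.972 = 4067
30–44: 6031 × 0.978 = 5898
45+: 10332 × 0.976 + 6817 × 0.644 = 10084 + 4390 = 14474
Net migration: 0–14 − 270 → 3099; 15–29 − 190 → 3877; 30–44 − 230 → 5668; 45+ − 110 → 14364
End of period: [3099, 3877, 5668, 14364]
Period 3.
Births: 3877 × 0.377 = 1462 ; 5668 × 0.106 = 601 → total 2063
15–29: 3099 × 0.972 = 3012
30–44: 3877 × 0.978 = 3792
45+: 5668 × 0.976 + 14364 × 0.644 = 5532 + 9250 = 14782
Net migration: 0–14 − 270 → 1793; 15–29 − 190 → 2822; 30–44 − 230 → 3562; 45+ − 110 → 14672
End of period: [1793, 2822, 3562, 14672]

1793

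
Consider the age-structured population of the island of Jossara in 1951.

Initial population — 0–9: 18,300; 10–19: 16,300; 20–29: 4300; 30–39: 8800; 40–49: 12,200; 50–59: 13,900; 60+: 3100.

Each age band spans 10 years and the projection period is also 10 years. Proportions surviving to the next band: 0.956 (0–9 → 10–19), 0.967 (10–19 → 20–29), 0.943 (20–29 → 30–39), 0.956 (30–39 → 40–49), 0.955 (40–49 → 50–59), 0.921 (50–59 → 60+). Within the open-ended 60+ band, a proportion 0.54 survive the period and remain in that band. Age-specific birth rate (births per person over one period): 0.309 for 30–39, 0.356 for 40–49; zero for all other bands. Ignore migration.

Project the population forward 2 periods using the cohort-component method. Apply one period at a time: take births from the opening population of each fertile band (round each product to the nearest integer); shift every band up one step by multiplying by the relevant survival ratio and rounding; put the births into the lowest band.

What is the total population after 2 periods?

[period 1]
Births: 8800 * 0.309 = 2719  |  12200 * 0.356 = 4343 — total 7062
10–19: 18300 * 0.956 = 17495
20–29: 16300 * 0.967 = 15762
30–39: 4300 * 0.943 = 4055
40–49: 8800 * 0.956 = 8413
50–59: 12200 * 0.955 = 11651
60+: 13900 * 0.921 + 3100 * 0.54 = 12802 + 1674 = 14476
→ [7062, 17495, 15762, 4055, 8413, 11651, 14476]
[period 2]
Births: 4055 * 0.309 = 1253  |  8413 * 0.356 = 2995 — total 4248
10–19: 7062 * 0.956 = 6751
20–29: 17495 * 0.967 = 16918
30–39: 15762 * 0.943 = 14864
40–49: 4055 * 0.956 = 3877
50–59: 8413 * 0.955 = 8034
60+: 11651 * 0.921 + 14476 * 0.54 = 10731 + 7817 = 18548
→ [4248, 6751, 16918, 14864, 3877, 8034, 18548]
Total after period 2: 4248 + 6751 + 16918 + 14864 + 3877 + 8034 + 18548 = 73240

73240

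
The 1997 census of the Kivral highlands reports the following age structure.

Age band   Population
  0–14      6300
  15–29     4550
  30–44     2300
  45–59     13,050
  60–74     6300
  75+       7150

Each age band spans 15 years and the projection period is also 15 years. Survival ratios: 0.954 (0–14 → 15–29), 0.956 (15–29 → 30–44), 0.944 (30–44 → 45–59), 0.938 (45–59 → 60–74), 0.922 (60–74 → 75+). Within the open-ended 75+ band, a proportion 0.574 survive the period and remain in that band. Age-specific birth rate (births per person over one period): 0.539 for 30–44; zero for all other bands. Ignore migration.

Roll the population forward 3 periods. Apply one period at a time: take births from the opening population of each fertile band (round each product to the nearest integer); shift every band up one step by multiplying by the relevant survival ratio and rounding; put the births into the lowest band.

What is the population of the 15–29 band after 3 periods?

2237

Numbering the bands 1..6 from youngest to oldest:
After projecting period 1:
Births: 2300 * 0.539 = 1240
Band 2: 6300 * 0.954 = 6010
Band 3: 4550 * 0.956 = 4350
Band 4: 2300 * 0.944 = 2171
Band 5: 13050 * 0.938 = 12241
Band 6: 6300 * 0.922 + 7150 * 0.574 = 5809 + 4104 = 9913
Population now: 0–14=1240, 15–29=6010, 30–44=4350, 45–59=2171, 60–74=12241, 75+=9913
After projecting period 2:
Births: 4350 * 0.539 = 2345
Band 2: 1240 * 0.954 = 1183
Band 3: 6010 * 0.956 = 5746
Band 4: 4350 * 0.944 = 4106
Band 5: 2171 * 0.938 = 2036
Band 6: 12241 * 0.922 + 9913 * 0.574 = 11286 + 5690 = 16976
Population now: 0–14=2345, 15–29=1183, 30–44=5746, 45–59=4106, 60–74=2036, 75+=16976
After projecting period 3:
Births: 5746 * 0.539 = 3097
Band 2: 2345 * 0.954 = 2237
Band 3: 1183 * 0.956 = 1131
Band 4: 5746 * 0.944 = 5424
Band 5: 4106 * 0.938 = 3851
Band 6: 2036 * 0.922 + 16976 * 0.574 = 1877 + 9744 = 11621
Population now: 0–14=3097, 15–29=2237, 30–44=1131, 45–59=5424, 60–74=3851, 75+=11621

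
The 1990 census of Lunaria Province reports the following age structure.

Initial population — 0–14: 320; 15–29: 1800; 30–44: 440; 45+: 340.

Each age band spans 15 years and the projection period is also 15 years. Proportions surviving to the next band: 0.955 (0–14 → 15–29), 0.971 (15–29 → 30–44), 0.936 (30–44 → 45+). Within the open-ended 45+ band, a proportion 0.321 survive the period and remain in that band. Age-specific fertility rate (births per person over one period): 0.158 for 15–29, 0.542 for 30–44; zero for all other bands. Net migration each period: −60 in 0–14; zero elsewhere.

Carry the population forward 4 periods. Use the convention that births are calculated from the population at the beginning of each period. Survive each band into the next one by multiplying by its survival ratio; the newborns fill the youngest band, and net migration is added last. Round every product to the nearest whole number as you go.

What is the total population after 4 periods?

— Period 1 —
Births: 1800 × 0.158 = 284  |  440 × 0.542 = 238 → total 522
15–29: 320 × 0.955 = 306
30–44: 1800 × 0.971 = 1748
45+: 440 × 0.936 + 340 × 0.321 = 412 + 109 = 521
Net migration: 0–14 − 60 → 462
Giving 462 / 306 / 1748 / 521.
— Period 2 —
Births: 306 × 0.158 = 48  |  1748 × 0.542 = 947 → total 995
15–29: 462 × 0.955 = 441
30–44: 306 × 0.971 = 297
45+: 1748 × 0.936 + 521 × 0.321 = 1636 + 167 = 1803
Net migration: 0–14 − 60 → 935
Giving 935 / 441 / 297 / 1803.
— Period 3 —
Births: 441 × 0.158 = 70  |  297 × 0.542 = 161 → total 231
15–29: 935 × 0.955 = 893
30–44: 441 × 0.971 = 428
45+: 297 × 0.936 + 1803 × 0.321 = 278 + 579 = 857
Net migration: 0–14 − 60 → 171
Giving 171 / 893 / 428 / 857.
— Period 4 —
Births: 893 × 0.158 = 141  |  428 × 0.542 = 232 → total 373
15–29: 171 × 0.955 = 163
30–44: 893 × 0.971 = 867
45+: 428 × 0.936 + 857 × 0.321 = 401 + 275 = 676
Net migration: 0–14 − 60 → 313
Giving 313 / 163 / 867 / 676.
Total after period 4: 313 + 163 + 867 + 676 = 2019

2019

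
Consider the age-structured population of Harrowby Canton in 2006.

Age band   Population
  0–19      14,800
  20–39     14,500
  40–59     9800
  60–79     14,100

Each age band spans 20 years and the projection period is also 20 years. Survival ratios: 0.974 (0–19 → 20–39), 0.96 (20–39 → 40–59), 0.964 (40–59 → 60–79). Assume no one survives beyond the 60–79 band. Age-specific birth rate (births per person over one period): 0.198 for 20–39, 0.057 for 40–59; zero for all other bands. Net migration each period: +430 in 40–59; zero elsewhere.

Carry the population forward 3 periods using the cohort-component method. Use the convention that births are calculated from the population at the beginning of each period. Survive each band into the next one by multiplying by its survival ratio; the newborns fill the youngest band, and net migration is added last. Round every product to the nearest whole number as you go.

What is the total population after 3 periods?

22443

After projecting period 1:
Births: 14500 × 0.198 = 2871, 9800 × 0.057 = 559 ⇒ total 3430
20–39: 14800 × 0.974 = 14415
40–59: 14500 × 0.96 = 13920
60–79: 9800 × 0.964 = 9447
Net migration: 40–59 + 430 → 14350
End of period: [3430, 14415, 14350, 9447]
After projecting period 2:
Births: 14415 × 0.198 = 2854, 14350 × 0.057 = 818 ⇒ total 3672
20–39: 3430 × 0.974 = 3341
40–59: 14415 × 0.96 = 13838
60–79: 14350 × 0.964 = 13833
Net migration: 40–59 + 430 → 14268
End of period: [3672, 3341, 14268, 13833]
After projecting period 3:
Births: 3341 × 0.198 = 662, 14268 × 0.057 = 813 ⇒ total 1475
20–39: 3672 × 0.974 = 3577
40–59: 3341 × 0.96 = 3207
60–79: 14268 × 0.964 = 13754
Net migration: 40–59 + 430 → 3637
End of period: [1475, 3577, 3637, 13754]
Total after period 3: 1475 + 3577 + 3637 + 13754 = 22443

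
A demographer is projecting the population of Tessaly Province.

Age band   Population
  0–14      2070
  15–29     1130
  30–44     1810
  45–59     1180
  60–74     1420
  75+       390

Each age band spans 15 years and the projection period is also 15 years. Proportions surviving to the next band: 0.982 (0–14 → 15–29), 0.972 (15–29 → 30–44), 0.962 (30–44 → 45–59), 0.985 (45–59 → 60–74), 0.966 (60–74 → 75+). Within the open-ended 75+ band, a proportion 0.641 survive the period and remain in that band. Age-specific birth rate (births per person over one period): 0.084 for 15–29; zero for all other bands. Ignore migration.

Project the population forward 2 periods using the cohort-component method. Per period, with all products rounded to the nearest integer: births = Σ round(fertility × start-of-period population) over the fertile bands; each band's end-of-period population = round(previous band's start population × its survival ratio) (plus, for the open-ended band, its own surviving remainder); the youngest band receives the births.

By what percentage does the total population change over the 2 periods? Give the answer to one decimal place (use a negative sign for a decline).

Period 1.
Births: 1130 × 0.084 = 95
15–29: 2070 × 0.982 = 2033
30–44: 1130 × 0.972 = 1098
45–59: 1810 × 0.962 = 1741
60–74: 1180 × 0.985 = 1162
75+: 1420 × 0.966 + 390 × 0.641 = 1372 + 250 = 1622
Giving 95 / 2033 / 1098 / 1741 / 1162 / 1622.
Period 2.
Births: 2033 × 0.084 = 171
15–29: 95 × 0.982 = 93
30–44: 2033 × 0.972 = 1976
45–59: 1098 × 0.962 = 1056
60–74: 1741 × 0.985 = 1715
75+: 1162 × 0.966 + 1622 × 0.641 = 1122 + 1040 = 2162
Giving 171 / 93 / 1976 / 1056 / 1715 / 2162.
Total: 8000 → 7173; change = -827; percentage change = -10.3%

-10.3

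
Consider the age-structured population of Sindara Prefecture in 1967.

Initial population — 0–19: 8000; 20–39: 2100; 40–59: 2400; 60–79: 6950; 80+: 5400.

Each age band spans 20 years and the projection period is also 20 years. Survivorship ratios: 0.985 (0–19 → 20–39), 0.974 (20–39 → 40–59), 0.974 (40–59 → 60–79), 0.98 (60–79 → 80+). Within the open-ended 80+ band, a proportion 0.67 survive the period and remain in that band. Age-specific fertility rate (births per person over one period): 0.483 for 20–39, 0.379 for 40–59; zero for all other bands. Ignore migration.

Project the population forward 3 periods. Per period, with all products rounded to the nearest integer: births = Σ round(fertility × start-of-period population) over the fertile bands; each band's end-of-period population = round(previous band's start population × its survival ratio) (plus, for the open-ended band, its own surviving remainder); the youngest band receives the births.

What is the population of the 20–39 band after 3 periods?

Call the bands 1 to 5, youngest first.
After projecting period 1:
Births: 2100 × 0.483 = 1014  |  2400 × 0.379 = 910 — total 1924
Band 2: 8000 × 0.985 = 7880
Band 3: 2100 × 0.974 = 2045
Band 4: 2400 × 0.974 = 2338
Band 5: 6950 × 0.98 + 5400 × 0.67 = 6811 + 3618 = 10429
→ [1924, 7880, 2045, 2338, 10429]
After projecting period 2:
Births: 7880 × 0.483 = 3806  |  2045 × 0.379 = 775 — total 4581
Band 2: 1924 × 0.985 = 1895
Band 3: 7880 × 0.974 = 7675
Band 4: 2045 × 0.974 = 1992
Band 5: 2338 × 0.98 + 10429 × 0.67 = 2291 + 6987 = 9278
→ [4581, 1895, 7675, 1992, 9278]
After projecting period 3:
Births: 1895 × 0.483 = 915  |  7675 × 0.379 = 2909 — total 3824
Band 2: 4581 × 0.985 = 4512
Band 3: 1895 × 0.974 = 1846
Band 4: 7675 × 0.974 = 7475
Band 5: 1992 × 0.98 + 9278 × 0.67 = 1952 + 6216 = 8168
→ [3824, 4512, 1846, 7475, 8168]

4512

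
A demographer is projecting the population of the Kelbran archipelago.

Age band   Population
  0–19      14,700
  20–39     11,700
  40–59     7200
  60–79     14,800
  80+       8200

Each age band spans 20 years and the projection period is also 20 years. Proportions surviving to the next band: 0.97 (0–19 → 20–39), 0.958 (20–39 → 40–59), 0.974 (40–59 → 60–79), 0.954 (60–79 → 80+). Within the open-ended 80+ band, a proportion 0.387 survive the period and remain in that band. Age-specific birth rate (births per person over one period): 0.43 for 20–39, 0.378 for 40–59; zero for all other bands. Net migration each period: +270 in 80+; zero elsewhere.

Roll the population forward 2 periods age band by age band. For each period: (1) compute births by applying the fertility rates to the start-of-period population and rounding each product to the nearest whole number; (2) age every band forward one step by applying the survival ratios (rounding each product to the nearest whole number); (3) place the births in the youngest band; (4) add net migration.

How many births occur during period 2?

Call the bands 1 to 5, youngest first.
Period 1:
Births: 11700 × 0.43 = 5031, 7200 × 0.378 = 2722 → 7753
Band 2: 14700 × 0.97 = 14259
Band 3: 11700 × 0.958 = 11209
Band 4: 7200 × 0.974 = 7013
Band 5: 14800 × 0.954 + 8200 × 0.387 = 14119 + 3173 = 17292
Net migration: Band 5 + 270 → 17562
→ [7753, 14259, 11209, 7013, 17562]
Period 2:
Births: 14259 × 0.43 = 6131, 11209 × 0.378 = 4237 → 10368
Band 2: 7753 × 0.97 = 7520
Band 3: 14259 × 0.958 = 13660
Band 4: 11209 × 0.974 = 10918
Band 5: 7013 × 0.954 + 17562 × 0.387 = 6690 + 6796 = 13486
Net migration: Band 5 + 270 → 13756
→ [10368, 7520, 13660, 10918, 13756]

10368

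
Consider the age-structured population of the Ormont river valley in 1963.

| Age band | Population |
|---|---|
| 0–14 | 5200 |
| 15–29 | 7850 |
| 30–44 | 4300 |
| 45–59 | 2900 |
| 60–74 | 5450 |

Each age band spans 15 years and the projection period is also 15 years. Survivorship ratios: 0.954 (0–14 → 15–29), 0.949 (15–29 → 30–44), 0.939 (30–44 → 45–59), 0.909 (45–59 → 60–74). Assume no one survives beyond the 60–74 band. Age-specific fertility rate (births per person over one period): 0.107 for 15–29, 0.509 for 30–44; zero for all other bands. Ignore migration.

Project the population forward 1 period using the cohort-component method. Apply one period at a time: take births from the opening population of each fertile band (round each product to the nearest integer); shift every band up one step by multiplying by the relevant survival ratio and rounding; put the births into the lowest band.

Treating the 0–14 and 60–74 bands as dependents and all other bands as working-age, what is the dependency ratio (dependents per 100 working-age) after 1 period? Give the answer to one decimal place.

34.4

[period 1]
Births: 7850 * 0.107 = 840  |  4300 * 0.509 = 2189 ⇒ total 3029
15–29: 5200 * 0.954 = 4961
30–44: 7850 * 0.949 = 7450
45–59: 4300 * 0.939 = 4038
60–74: 2900 * 0.909 = 2636
Population now: 0–14=3029, 15–29=4961, 30–44=7450, 45–59=4038, 60–74=2636
Dependents (band 0–14 + band 60–74) = 3029 + 2636 = 5665; working-age = 16449; ratio = 5665/16449 × 100 = 34.4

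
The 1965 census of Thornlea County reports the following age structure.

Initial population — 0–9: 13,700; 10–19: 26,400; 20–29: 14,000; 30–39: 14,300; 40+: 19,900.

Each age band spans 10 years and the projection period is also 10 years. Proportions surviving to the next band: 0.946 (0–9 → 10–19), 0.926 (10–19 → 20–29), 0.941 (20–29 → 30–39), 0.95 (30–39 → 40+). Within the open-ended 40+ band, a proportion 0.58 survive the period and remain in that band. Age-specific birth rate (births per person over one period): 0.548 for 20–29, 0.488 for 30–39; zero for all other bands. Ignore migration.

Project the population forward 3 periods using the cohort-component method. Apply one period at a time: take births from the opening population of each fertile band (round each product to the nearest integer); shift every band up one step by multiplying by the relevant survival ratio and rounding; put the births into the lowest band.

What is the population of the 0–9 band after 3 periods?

17803

Period 1:
Births: 14000 × 0.548 = 7672 ; 14300 × 0.488 = 6978 ⇒ total 14650
10–19: 13700 × 0.946 = 12960
20–29: 26400 × 0.926 = 24446
30–39: 14000 × 0.941 = 13174
40+: 14300 × 0.95 + 19900 × 0.58 = 13585 + 11542 = 25127
Giving 14650 / 12960 / 24446 / 13174 / 25127.
Period 2:
Births: 24446 × 0.548 = 13396 ; 13174 × 0.488 = 6429 ⇒ total 19825
10–19: 14650 × 0.946 = 13859
20–29: 12960 × 0.926 = 12001
30–39: 24446 × 0.941 = 23004
40+: 13174 × 0.95 + 25127 × 0.58 = 12515 + 14574 = 27089
Giving 19825 / 13859 / 12001 / 23004 / 27089.
Period 3:
Births: 12001 × 0.548 = 6577 ; 23004 × 0.488 = 11226 ⇒ total 17803
10–19: 19825 × 0.946 = 18754
20–29: 13859 × 0.926 = 12833
30–39: 12001 × 0.941 = 11293
40+: 23004 × 0.95 + 27089 × 0.58 = 21854 + 15712 = 37566
Giving 17803 / 18754 / 12833 / 11293 / 37566.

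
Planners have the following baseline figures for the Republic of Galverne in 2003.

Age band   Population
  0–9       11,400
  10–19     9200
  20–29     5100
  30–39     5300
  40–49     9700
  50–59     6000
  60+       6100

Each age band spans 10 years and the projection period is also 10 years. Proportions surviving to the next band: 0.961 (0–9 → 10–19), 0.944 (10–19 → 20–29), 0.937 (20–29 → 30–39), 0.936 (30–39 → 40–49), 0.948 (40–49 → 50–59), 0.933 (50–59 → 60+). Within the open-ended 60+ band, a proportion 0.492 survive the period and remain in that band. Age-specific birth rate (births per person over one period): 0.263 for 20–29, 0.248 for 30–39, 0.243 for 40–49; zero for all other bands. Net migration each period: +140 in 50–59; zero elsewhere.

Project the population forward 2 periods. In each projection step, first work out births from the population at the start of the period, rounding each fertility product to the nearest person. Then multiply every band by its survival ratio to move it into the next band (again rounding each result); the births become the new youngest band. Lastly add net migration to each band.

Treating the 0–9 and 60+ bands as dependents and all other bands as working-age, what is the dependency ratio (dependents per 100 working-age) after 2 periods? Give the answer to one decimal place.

54.0

Call the groups 1 to 7, youngest first.
[period 1]
Births: 5100 × 0.263 = 1341 ; 5300 × 0.248 = 1314 ; 9700 × 0.243 = 2357 ⇒ total 5012
Group 2: 11400 × 0.961 = 10955
Group 3: 9200 × 0.944 = 8685
Group 4: 5100 × 0.937 = 4779
Group 5: 5300 × 0.936 = 4961
Group 6: 9700 × 0.948 = 9196
Group 7: 6000 × 0.933 + 6100 × 0.492 = 5598 + 3001 = 8599
Net migration: Group 6 + 140 → 9336
Giving 5012 / 10955 / 8685 / 4779 / 4961 / 9336 / 8599.
[period 2]
Births: 8685 × 0.263 = 2284 ; 4779 × 0.248 = 1185 ; 4961 × 0.243 = 1206 ⇒ total 4675
Group 2: 5012 × 0.961 = 4817
Group 3: 10955 × 0.944 = 10342
Group 4: 8685 × 0.937 = 8138
Group 5: 4779 × 0.936 = 4473
Group 6: 4961 × 0.948 = 4703
Group 7: 9336 × 0.933 + 8599 × 0.492 = 8710 + 4231 = 12941
Net migration: Group 6 + 140 → 4843
Giving 4675 / 4817 / 10342 / 8138 / 4473 / 4843 / 12941.
Dependents (band 0–9 + band 60+) = 4675 + 12941 = 17616; working-age = 32613; ratio = 17616/32613 × 100 = 54.0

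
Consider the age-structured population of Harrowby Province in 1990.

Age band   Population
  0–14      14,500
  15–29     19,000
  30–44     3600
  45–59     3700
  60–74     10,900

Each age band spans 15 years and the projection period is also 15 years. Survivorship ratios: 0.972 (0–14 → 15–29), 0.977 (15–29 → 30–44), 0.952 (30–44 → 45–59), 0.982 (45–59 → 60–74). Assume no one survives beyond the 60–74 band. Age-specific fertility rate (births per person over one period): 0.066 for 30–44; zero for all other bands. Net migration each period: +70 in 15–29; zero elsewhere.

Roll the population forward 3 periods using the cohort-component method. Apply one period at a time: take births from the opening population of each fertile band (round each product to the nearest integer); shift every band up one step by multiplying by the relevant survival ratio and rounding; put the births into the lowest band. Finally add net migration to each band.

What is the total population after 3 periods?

32996

— Period 1 —
Births: 3600 * 0.066 = 238
15–29: 14500 * 0.972 = 14094
30–44: 19000 * 0.977 = 18563
45–59: 3600 * 0.952 = 3427
60–74: 3700 * 0.982 = 3633
Net migration: 15–29 + 70 → 14164
Population now: 0–14=238, 15–29=14164, 30–44=18563, 45–59=3427, 60–74=3633
— Period 2 —
Births: 18563 * 0.066 = 1225
15–29: 238 * 0.972 = 231
30–44: 14164 * 0.977 = 13838
45–59: 18563 * 0.952 = 17672
60–74: 3427 * 0.982 = 3365
Net migration: 15–29 + 70 → 301
Population now: 0–14=1225, 15–29=301, 30–44=13838, 45–59=17672, 60–74=3365
— Period 3 —
Births: 13838 * 0.066 = 913
15–29: 1225 * 0.972 = 1191
30–44: 301 * 0.977 = 294
45–59: 13838 * 0.952 = 13174
60–74: 17672 * 0.982 = 17354
Net migration: 15–29 + 70 → 1261
Population now: 0–14=913, 15–29=1261, 30–44=294, 45–59=13174, 60–74=17354
Total after period 3: 913 + 1261 + 294 + 13174 + 17354 = 32996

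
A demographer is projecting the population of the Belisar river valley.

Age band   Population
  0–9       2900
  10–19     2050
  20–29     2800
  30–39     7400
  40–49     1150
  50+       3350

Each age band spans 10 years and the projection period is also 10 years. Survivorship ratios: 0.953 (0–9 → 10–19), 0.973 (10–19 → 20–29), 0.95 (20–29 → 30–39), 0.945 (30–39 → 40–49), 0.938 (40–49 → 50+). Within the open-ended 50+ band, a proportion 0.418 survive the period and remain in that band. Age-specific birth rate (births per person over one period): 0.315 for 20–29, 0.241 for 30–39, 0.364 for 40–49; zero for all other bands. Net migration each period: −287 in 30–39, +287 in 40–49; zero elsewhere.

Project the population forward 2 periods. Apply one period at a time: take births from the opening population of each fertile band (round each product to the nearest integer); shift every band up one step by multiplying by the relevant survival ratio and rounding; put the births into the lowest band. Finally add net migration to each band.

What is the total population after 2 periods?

21480

Let band 1 be 0–9 through band 6 = 50+.
Period 1.
Births: 2800 × 0.315 = 882, 7400 × 0.241 = 1783, 1150 × 0.364 = 419 → 3084
Band 2: 2900 × 0.953 = 2764
Band 3: 2050 × 0.973 = 1995
Band 4: 2800 × 0.95 = 2660
Band 5: 7400 × 0.945 = 6993
Band 6: 1150 × 0.938 + 3350 × 0.418 = 1079 + 1400 = 2479
Net migration: Band 4 − 287 → 2373; Band 5 + 287 → 7280
Population now: 0–9=3084, 10–19=2764, 20–29=1995, 30–39=2373, 40–49=7280, 50+=2479
Period 2.
Births: 1995 × 0.315 = 628, 2373 × 0.241 = 572, 7280 × 0.364 = 2650 → 3850
Band 2: 3084 × 0.953 = 2939
Band 3: 2764 × 0.973 = 2689
Band 4: 1995 × 0.95 = 1895
Band 5: 2373 × 0.945 = 2242
Band 6: 7280 × 0.938 + 2479 × 0.418 = 6829 + 1036 = 7865
Net migration: Band 4 − 287 → 1608; Band 5 + 287 → 2529
Population now: 0–9=3850, 10–19=2939, 20–29=2689, 30–39=1608, 40–49=2529, 50+=7865
Total after period 2: 3850 + 2939 + 2689 + 1608 + 2529 + 7865 = 21480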